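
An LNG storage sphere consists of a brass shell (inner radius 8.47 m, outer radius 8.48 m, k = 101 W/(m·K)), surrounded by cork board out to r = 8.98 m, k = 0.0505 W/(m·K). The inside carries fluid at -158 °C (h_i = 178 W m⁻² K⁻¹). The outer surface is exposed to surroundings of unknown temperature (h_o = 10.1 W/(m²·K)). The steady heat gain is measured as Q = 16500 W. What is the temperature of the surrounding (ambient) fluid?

T_out = 14.4 °C

Sum the resistances:
  R_conv,in = 1/(4πr²h) = 1/(4π·8.47²·178) = 6.232×10^-6 K/W
  R_brass = (1/8.47 − 1/8.48)/(4πk) = 1.392×10^-4/(4π·101) = 1.097×10^-7 K/W
  R_cork board = (1/8.48 − 1/8.98)/(4πk) = 0.006566/(4π·0.0505) = 0.01035 K/W
  R_conv,out = 1/(4πr²h) = 1/(4π·8.98²·10.1) = 9.770×10^-5 K/W
ΣR = 0.01045 K/W
ΔT = Q·ΣR = 16500 × 0.01045 = 172.4 K
Heat flows inward, so T_out = T_in + ΔT = -158 + 172.4 = 14.4 °C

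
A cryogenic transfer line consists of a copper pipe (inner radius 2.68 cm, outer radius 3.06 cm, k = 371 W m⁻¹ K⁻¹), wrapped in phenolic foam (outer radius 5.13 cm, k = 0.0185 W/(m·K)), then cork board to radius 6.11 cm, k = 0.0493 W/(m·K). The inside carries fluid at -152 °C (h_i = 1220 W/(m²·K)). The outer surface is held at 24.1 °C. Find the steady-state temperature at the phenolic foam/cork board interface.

T = 4.3 °C

Series thermal resistances, inner to outer:
  R'_conv,in = 1/(2πr h) = 1/(2π·0.0268·1220) = 0.004868 m·K/W
  R'_copper = ln(0.0306/0.0268)/(2πk) = 0.1326/(2π·371) = 5.688×10^-5 m·K/W
  R'_phenolic foam = ln(0.0513/0.0306)/(2πk) = 0.5167/(2π·0.0185) = 4.445 m·K/W
  R'_cork board = ln(0.0611/0.0513)/(2πk) = 0.1748/(2π·0.0493) = 0.5644 m·K/W
ΣR = 0.004868 + 5.688×10^-5 + 4.445 + 0.5644 = 5.014 m·K/W
Q' = ΔT/ΣR = (-152 °C − 24.1 °C)/5.014 = -35.12 W/m
From the inner boundary to the phenolic foam/cork board interface, ΣR_partial = 4.450 m·K/W.
T_interface = T_in − Q'·ΣR_partial = -152 °C − (-35.12)(4.450) = 4.3 °C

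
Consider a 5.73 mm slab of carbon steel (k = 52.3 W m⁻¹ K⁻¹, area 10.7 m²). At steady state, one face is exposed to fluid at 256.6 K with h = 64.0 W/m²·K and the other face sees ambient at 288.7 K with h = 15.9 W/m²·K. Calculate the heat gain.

Q = 4.37 kW

Treat each layer as a resistance in series:
  R_conv,in = 1/(hA) = 1/(64.0·10.7) = 0.001460 K/W
  R_carbon steel = L/(kA) = 0.00573/(52.3·10.7) = 1.024×10^-5 K/W
  R_conv,out = 1/(hA) = 1/(15.9·10.7) = 0.005878 K/W
ΣR = 0.001460 + 1.024×10^-5 + 0.005878 = 0.007348 K/W
Q = ΔT/ΣR = (256.6 K − 288.7 K)/0.007348 = -4370 W
(Negative Q ⇒ heat flows inward; heat gain = 4370 W.)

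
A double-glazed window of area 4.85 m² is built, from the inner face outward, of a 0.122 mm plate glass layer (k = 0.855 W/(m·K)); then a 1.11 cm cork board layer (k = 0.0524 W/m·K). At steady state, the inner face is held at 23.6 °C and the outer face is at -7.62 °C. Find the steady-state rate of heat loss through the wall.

Q = 714 W

Treat each layer as a resistance in series:
  R_plate glass = L/(kA) = 1.22×10^-4/(0.855·4.85) = 2.942×10^-5 K/W
  R_cork board = L/(kA) = 0.0111/(0.0524·4.85) = 0.04368 K/W
ΣR = 2.942×10^-5 + 0.04368 = 0.04371 K/W
Q = ΔT/ΣR = (23.6 °C − -7.62 °C)/0.04371 = 714 W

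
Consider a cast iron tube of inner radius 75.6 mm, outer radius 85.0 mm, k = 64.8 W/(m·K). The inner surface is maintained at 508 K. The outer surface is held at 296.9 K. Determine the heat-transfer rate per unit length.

Q' = 2πk·ΔT/ln(r₂/r₁) = 2π × 64.8 × 211.1 / ln(0.0850/0.0756) = 7.33×10^5 W/m

Q' = 733 kW/m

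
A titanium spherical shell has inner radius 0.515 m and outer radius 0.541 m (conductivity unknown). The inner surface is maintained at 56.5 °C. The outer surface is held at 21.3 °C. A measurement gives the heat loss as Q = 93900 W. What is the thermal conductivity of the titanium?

k = 19.8 W/m·K

ΣR = ΔT/Q = |56.5 − 21.3|/93900 = 3.749×10^-4 K/W
(1/r₁−1/r₂)/(4πk) = 3.749×10^-4 ⇒ k = 0.09332/(4π·3.749×10^-4) = 19.8 W/m·K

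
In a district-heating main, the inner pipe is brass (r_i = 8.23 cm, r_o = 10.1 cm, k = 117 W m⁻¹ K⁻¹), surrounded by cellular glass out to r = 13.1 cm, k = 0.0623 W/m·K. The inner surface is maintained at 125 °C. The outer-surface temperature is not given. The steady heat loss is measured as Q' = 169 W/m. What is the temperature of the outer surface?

T_out = 12.7 °C

Sum the resistances:
  R'_brass = ln(0.101/0.0823)/(2πk) = 0.2047/(2π·117) = 2.785×10^-4 m·K/W
  R'_cellular glass = ln(0.131/0.101)/(2πk) = 0.2601/(2π·0.0623) = 0.6644 m·K/W
ΣR = 0.6647 m·K/W
ΔT = Q'·ΣR = 169 × 0.6647 = 112.3 K
Heat flows outward, so T_out = T_in − ΔT = 125 − 112.3 = 12.7 °C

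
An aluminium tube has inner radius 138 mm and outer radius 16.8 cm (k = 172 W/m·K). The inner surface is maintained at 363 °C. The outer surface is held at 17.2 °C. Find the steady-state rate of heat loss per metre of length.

Q' = 1900 kW/m

Q' = 2πk·ΔT/ln(r₂/r₁) = 2π × 172 × 345.8 / ln(0.168/0.138) = 1.90×10^6 W/m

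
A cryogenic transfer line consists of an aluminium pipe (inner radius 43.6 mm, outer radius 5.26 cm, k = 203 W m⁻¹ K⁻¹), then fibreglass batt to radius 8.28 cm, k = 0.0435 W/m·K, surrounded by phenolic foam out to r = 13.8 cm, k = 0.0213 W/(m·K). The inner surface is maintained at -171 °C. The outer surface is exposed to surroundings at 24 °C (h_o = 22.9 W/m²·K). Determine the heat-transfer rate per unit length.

Treat each layer as a resistance in series:
  R'_aluminium = ln(0.0526/0.0436)/(2πk) = 0.1877/(2π·203) = 1.471×10^-4 m·K/W
  R'_fibreglass batt = ln(0.0828/0.0526)/(2πk) = 0.4537/(2π·0.0435) = 1.660 m·K/W
  R'_phenolic foam = ln(0.138/0.0828)/(2πk) = 0.5108/(2π·0.0213) = 3.817 m·K/W
  R'_conv,out = 1/(2πr h) = 1/(2π·0.138·22.9) = 0.05036 m·K/W
ΣR = 1.471×10^-4 + 1.660 + 3.817 + 0.05036 = 5.528 m·K/W
Q' = ΔT/ΣR = (-171 °C − 24 °C)/5.528 = -35.3 W/m
(Negative Q' ⇒ heat flows inward; heat gain = 35.3 W/m.)

Q' = 35.3 W/m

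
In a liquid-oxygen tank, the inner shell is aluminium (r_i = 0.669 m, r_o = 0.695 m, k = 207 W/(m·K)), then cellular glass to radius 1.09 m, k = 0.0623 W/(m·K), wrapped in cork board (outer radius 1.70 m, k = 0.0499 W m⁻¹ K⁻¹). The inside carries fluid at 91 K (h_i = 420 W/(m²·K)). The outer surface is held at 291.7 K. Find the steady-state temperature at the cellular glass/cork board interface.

Series thermal resistances, inner to outer:
  R_conv,in = 1/(4πr²h) = 1/(4π·0.669²·420) = 4.233×10^-4 K/W
  R_aluminium = (1/0.669 − 1/0.695)/(4πk) = 0.05592/(4π·207) = 2.150×10^-5 K/W
  R_cellular glass = (1/0.695 − 1/1.09)/(4πk) = 0.5214/(4π·0.0623) = 0.6660 K/W
  R_cork board = (1/1.09 − 1/1.70)/(4πk) = 0.3292/(4π·0.0499) = 0.5250 K/W
ΣR = 4.233×10^-4 + 2.150×10^-5 + 0.6660 + 0.5250 = 1.191 K/W
Q = ΔT/ΣR = (91 K − 291.7 K)/1.191 = -168.5 W
From the inner boundary to the cellular glass/cork board interface, ΣR_partial = 0.6664 K/W.
T_interface = T_in − Q·ΣR_partial = 91 K − (-168.5)(0.6664) = 203.3 K

T = 203.3 K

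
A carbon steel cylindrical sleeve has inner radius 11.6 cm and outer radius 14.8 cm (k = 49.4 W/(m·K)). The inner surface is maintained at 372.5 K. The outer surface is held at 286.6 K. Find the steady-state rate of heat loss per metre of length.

Q' = 1.09×10^5 W/m

Q' = 2πk·ΔT/ln(r₂/r₁) = 2π × 49.4 × 85.9 / ln(0.148/0.116) = 1.09×10^5 W/m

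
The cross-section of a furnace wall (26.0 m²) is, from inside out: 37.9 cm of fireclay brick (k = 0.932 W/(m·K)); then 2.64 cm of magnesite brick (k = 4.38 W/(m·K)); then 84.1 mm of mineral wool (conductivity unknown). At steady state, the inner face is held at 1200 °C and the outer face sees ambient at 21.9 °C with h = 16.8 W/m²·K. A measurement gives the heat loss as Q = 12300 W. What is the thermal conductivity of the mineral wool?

k = 0.0417 W/m·K

ΣR = ΔT/Q = |1200 − 21.9|/12300 = 0.09578 K/W
Known resistances:
  R_fireclay brick = L/(kA) = 0.379/(0.932·26.0) = 0.01564 K/W
  R_magnesite brick = L/(kA) = 0.0264/(4.38·26.0) = 2.318×10^-4 K/W
  R_conv,out = 1/(hA) = 1/(16.8·26.0) = 0.002289 K/W
R_mineral wool = ΣR − ΣR_known = 0.09578 − 0.01816 = 0.07762 K/W
L/(kA) = 0.07762 ⇒ k = 0.0841/(0.07762·26.0) = 0.0417 W/m·K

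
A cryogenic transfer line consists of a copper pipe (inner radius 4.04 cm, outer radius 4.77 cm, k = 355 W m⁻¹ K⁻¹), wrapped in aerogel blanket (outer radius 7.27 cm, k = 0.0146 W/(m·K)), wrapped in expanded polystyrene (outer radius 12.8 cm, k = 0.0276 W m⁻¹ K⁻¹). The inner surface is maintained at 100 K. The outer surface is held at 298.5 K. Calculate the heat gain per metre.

Series thermal resistances, inner to outer:
  R'_copper = ln(0.0477/0.0404)/(2πk) = 0.1661/(2π·355) = 7.447×10^-5 m·K/W
  R'_aerogel blanket = ln(0.0727/0.0477)/(2πk) = 0.4214/(2π·0.0146) = 4.594 m·K/W
  R'_expanded polystyrene = ln(0.128/0.0727)/(2πk) = 0.5657/(2π·0.0276) = 3.262 m·K/W
ΣR = 7.447×10^-5 + 4.594 + 3.262 = 7.856 m·K/W
Q' = ΔT/ΣR = (100 K − 298.5 K)/7.856 = -25.3 W/m
(Negative Q' ⇒ heat flows inward; heat gain = 25.3 W/m.)

Q' = 25.3 W/m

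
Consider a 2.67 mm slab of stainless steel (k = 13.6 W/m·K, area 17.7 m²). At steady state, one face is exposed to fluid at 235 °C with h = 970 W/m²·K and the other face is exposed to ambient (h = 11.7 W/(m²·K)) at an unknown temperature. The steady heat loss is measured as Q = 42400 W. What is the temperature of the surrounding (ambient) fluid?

Series resistances:
  R_conv,in = 1/(hA) = 1/(970·17.7) = 5.824×10^-5 K/W
  R_stainless steel = L/(kA) = 0.00267/(13.6·17.7) = 1.109×10^-5 K/W
  R_conv,out = 1/(hA) = 1/(11.7·17.7) = 0.004829 K/W
ΣR = 0.004898 K/W
ΔT = Q·ΣR = 42400 × 0.004898 = 207.7 K
Heat flows outward, so T_out = T_in − ΔT = 235 − 207.7 = 27.3 °C

T_out = 27.3 °C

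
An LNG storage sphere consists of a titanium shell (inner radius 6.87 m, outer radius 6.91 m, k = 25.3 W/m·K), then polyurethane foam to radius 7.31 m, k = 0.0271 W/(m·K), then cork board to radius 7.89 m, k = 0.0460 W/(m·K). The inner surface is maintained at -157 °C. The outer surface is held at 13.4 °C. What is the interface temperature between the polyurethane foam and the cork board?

Resistance network (inner→outer):
  R_titanium = (1/6.87 − 1/6.91)/(4πk) = 8.426×10^-4/(4π·25.3) = 2.650×10^-6 K/W
  R_polyurethane foam = (1/6.91 − 1/7.31)/(4πk) = 0.007919/(4π·0.0271) = 0.02325 K/W
  R_cork board = (1/7.31 − 1/7.89)/(4πk) = 0.01006/(4π·0.0460) = 0.01740 K/W
ΣR = 2.650×10^-6 + 0.02325 + 0.01740 = 0.04065 K/W
Q = ΔT/ΣR = (-157 °C − 13.4 °C)/0.04065 = -4192 W
From the inner boundary to the polyurethane foam/cork board interface, ΣR_partial = 0.02325 K/W.
T_interface = T_in − Q·ΣR_partial = -157 °C − (-4192)(0.02325) = -59.5 °C

T = -59.5 °C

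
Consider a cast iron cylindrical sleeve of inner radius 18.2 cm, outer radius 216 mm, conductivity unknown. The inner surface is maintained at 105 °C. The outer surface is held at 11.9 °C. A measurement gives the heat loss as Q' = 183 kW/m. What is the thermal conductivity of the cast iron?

k = 53.6 W/m·K

ΣR = ΔT/Q' = |105 − 11.9|/1.83×10^5 = 5.087×10^-4 m·K/W
ln(r₂/r₁)/(2πk) = 5.087×10^-4 ⇒ k = 0.1713/(2π·5.087×10^-4) = 53.6 W/m·K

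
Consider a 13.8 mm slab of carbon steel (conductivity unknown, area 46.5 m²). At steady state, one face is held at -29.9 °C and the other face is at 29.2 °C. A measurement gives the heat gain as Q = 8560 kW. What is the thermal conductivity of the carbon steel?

k = 43.0 W/m·K

ΣR = ΔT/Q = |-29.9 − 29.2|/8.56×10^6 = 6.904×10^-6 K/W
L/(kA) = 6.904×10^-6 ⇒ k = 0.0138/(6.904×10^-6·46.5) = 43.0 W/m·K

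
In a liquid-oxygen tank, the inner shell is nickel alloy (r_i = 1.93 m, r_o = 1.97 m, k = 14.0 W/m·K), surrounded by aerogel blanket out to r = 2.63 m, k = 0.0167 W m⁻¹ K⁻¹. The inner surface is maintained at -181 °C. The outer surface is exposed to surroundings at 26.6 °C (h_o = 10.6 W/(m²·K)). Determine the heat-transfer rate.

Series thermal resistances, inner to outer:
  R_nickel alloy = (1/1.93 − 1/1.97)/(4πk) = 0.01052/(4π·14.0) = 5.980×10^-5 K/W
  R_aerogel blanket = (1/1.97 − 1/2.63)/(4πk) = 0.1274/(4π·0.0167) = 0.6070 K/W
  R_conv,out = 1/(4πr²h) = 1/(4π·2.63²·10.6) = 0.001085 K/W
ΣR = 5.980×10^-5 + 0.6070 + 0.001085 = 0.6081 K/W
Q = ΔT/ΣR = (-181 °C − 26.6 °C)/0.6081 = -341 W
(Negative Q ⇒ heat flows inward; heat gain = 341 W.)

Q = 341 W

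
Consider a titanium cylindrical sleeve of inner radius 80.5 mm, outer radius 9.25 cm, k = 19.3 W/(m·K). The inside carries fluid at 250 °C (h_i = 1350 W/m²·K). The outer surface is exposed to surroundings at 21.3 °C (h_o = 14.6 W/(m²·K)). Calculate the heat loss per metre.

Resistance network (inner→outer):
  R'_conv,in = 1/(2πr h) = 1/(2π·0.0805·1350) = 0.001465 m·K/W
  R'_titanium = ln(0.0925/0.0805)/(2πk) = 0.1390/(2π·19.3) = 0.001146 m·K/W
  R'_conv,out = 1/(2πr h) = 1/(2π·0.0925·14.6) = 0.1178 m·K/W
ΣR = 0.001465 + 0.001146 + 0.1178 = 0.1204 m·K/W
Q' = ΔT/ΣR = (250 °C − 21.3 °C)/0.1204 = 1900 W/m

Q' = 1900 W/m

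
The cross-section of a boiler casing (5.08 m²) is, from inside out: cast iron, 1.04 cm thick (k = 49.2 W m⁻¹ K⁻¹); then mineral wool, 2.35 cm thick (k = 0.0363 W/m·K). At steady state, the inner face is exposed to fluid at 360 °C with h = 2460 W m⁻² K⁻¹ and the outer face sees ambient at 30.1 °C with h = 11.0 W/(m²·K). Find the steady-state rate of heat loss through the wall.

Q = 2270 W

Series thermal resistances, inner to outer:
  R_conv,in = 1/(hA) = 1/(2460·5.08) = 8.002×10^-5 K/W
  R_cast iron = L/(kA) = 0.0104/(49.2·5.08) = 4.161×10^-5 K/W
  R_mineral wool = L/(kA) = 0.0235/(0.0363·5.08) = 0.1274 K/W
  R_conv,out = 1/(hA) = 1/(11.0·5.08) = 0.01790 K/W
ΣR = 8.002×10^-5 + 4.161×10^-5 + 0.1274 + 0.01790 = 0.1454 K/W
Q = ΔT/ΣR = (360 °C − 30.1 °C)/0.1454 = 2270 W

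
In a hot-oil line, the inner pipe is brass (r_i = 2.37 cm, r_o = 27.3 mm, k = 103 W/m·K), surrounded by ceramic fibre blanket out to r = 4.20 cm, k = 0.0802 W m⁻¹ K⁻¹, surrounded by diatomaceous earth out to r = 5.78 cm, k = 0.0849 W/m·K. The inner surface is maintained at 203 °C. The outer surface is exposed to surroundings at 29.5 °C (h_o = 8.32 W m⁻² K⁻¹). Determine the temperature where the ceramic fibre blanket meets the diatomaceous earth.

Series thermal resistances, inner to outer:
  R'_brass = ln(0.0273/0.0237)/(2πk) = 0.1414/(2π·103) = 2.185×10^-4 m·K/W
  R'_ceramic fibre blanket = ln(0.0420/0.0273)/(2πk) = 0.4308/(2π·0.0802) = 0.8549 m·K/W
  R'_diatomaceous earth = ln(0.0578/0.0420)/(2πk) = 0.3193/(2π·0.0849) = 0.5986 m·K/W
  R'_conv,out = 1/(2πr h) = 1/(2π·0.0578·8.32) = 0.3310 m·K/W
ΣR = 2.185×10^-4 + 0.8549 + 0.5986 + 0.3310 = 1.785 m·K/W
Q' = ΔT/ΣR = (203 °C − 29.5 °C)/1.785 = 97.20 W/m
From the inner boundary to the ceramic fibre blanket/diatomaceous earth interface, ΣR_partial = 0.8551 m·K/W.
T_interface = T_in − Q'·ΣR_partial = 203 °C − (97.20)(0.8551) = 120 °C

T = 120 °C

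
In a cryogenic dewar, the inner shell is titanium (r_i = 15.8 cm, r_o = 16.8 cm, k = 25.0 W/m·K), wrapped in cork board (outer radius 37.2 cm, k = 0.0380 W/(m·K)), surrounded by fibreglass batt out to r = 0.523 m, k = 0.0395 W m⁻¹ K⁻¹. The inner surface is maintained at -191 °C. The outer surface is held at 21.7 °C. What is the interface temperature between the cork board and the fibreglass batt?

T = -17.9 °C

Treat each layer as a resistance in series:
  R_titanium = (1/0.158 − 1/0.168)/(4πk) = 0.3767/(4π·25.0) = 0.001199 K/W
  R_cork board = (1/0.168 − 1/0.372)/(4πk) = 3.264/(4π·0.0380) = 6.836 K/W
  R_fibreglass batt = (1/0.372 − 1/0.523)/(4πk) = 0.7761/(4π·0.0395) = 1.564 K/W
ΣR = 0.001199 + 6.836 + 1.564 = 8.401 K/W
Q = ΔT/ΣR = (-191 °C − 21.7 °C)/8.401 = -25.32 W
From the inner boundary to the cork board/fibreglass batt interface, ΣR_partial = 6.837 K/W.
T_interface = T_in − Q·ΣR_partial = -191 °C − (-25.32)(6.837) = -17.9 °C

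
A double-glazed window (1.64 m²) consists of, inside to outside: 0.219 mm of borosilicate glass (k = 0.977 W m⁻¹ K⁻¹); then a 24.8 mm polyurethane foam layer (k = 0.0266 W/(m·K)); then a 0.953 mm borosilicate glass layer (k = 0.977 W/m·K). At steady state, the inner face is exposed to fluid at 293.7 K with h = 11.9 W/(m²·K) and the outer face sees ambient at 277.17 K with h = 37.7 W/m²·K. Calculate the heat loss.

Q = 26.0 W

Treat each layer as a resistance in series:
  R_conv,in = 1/(hA) = 1/(11.9·1.64) = 0.05124 K/W
  R_borosilicate glass = L/(kA) = 2.19×10^-4/(0.977·1.64) = 1.367×10^-4 K/W
  R_polyurethane foam = L/(kA) = 0.0248/(0.0266·1.64) = 0.5685 K/W
  R_borosilicate glass = L/(kA) = 9.53×10^-4/(0.977·1.64) = 5.948×10^-4 K/W
  R_conv,out = 1/(hA) = 1/(37.7·1.64) = 0.01617 K/W
ΣR = 0.05124 + 1.367×10^-4 + 0.5685 + 5.948×10^-4 + 0.01617 = 0.6366 K/W
Q = ΔT/ΣR = (293.7 K − 277.17 K)/0.6366 = 26.0 W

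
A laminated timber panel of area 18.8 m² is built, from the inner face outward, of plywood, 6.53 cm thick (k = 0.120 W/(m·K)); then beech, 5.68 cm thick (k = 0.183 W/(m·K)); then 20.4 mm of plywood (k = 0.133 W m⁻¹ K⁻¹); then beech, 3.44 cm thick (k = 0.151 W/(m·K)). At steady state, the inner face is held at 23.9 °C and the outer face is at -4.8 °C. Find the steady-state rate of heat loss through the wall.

Q = 437 W

Series thermal resistances, inner to outer:
  R_plywood = L/(kA) = 0.0653/(0.120·18.8) = 0.02895 K/W
  R_beech = L/(kA) = 0.0568/(0.183·18.8) = 0.01651 K/W
  R_plywood = L/(kA) = 0.0204/(0.133·18.8) = 0.008159 K/W
  R_beech = L/(kA) = 0.0344/(0.151·18.8) = 0.01212 K/W
ΣR = 0.02895 + 0.01651 + 0.008159 + 0.01212 = 0.06574 K/W
Q = ΔT/ΣR = (23.9 °C − -4.8 °C)/0.06574 = 437 W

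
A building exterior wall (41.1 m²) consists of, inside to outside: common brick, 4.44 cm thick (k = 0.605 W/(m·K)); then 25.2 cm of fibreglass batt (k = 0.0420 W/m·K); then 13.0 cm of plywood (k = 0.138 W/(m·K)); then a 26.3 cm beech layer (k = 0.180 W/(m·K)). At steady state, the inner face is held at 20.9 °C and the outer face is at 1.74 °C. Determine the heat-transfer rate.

Resistance network (inner→outer):
  R_common brick = L/(kA) = 0.0444/(0.605·41.1) = 0.001786 K/W
  R_fibreglass batt = L/(kA) = 0.252/(0.0420·41.1) = 0.1460 K/W
  R_plywood = L/(kA) = 0.130/(0.138·41.1) = 0.02292 K/W
  R_beech = L/(kA) = 0.263/(0.180·41.1) = 0.03555 K/W
ΣR = 0.001786 + 0.1460 + 0.02292 + 0.03555 = 0.2063 K/W
Q = ΔT/ΣR = (20.9 °C − 1.74 °C)/0.2063 = 92.9 W

Q = 92.9 W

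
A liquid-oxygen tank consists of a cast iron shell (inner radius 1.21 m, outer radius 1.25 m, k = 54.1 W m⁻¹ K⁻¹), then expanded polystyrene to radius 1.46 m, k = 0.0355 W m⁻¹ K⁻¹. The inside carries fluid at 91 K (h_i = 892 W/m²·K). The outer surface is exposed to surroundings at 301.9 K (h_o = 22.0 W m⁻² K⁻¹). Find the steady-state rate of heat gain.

Q = 812 W

Treat each layer as a resistance in series:
  R_conv,in = 1/(4πr²h) = 1/(4π·1.21²·892) = 6.093×10^-5 K/W
  R_cast iron = (1/1.21 − 1/1.25)/(4πk) = 0.02645/(4π·54.1) = 3.890×10^-5 K/W
  R_expanded polystyrene = (1/1.25 − 1/1.46)/(4πk) = 0.1151/(4π·0.0355) = 0.2579 K/W
  R_conv,out = 1/(4πr²h) = 1/(4π·1.46²·22.0) = 0.001697 K/W
ΣR = 6.093×10^-5 + 3.890×10^-5 + 0.2579 + 0.001697 = 0.2597 K/W
Q = ΔT/ΣR = (91 K − 301.9 K)/0.2597 = -812 W
(Negative Q ⇒ heat flows inward; heat gain = 812 W.)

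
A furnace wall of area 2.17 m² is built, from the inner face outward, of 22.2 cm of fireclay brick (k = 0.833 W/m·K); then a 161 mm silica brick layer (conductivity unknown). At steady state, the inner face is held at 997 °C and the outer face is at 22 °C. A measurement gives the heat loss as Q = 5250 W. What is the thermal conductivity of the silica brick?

ΣR = ΔT/Q = |997 − 22|/5250 = 0.1857 K/W
Known resistances:
  R_fireclay brick = L/(kA) = 0.222/(0.833·2.17) = 0.1228 K/W
R_silica brick = ΣR − ΣR_known = 0.1857 − 0.1228 = 0.06290 K/W
L/(kA) = 0.06290 ⇒ k = 0.161/(0.06290·2.17) = 1.18 W/m·K

k = 1.18 W/m·K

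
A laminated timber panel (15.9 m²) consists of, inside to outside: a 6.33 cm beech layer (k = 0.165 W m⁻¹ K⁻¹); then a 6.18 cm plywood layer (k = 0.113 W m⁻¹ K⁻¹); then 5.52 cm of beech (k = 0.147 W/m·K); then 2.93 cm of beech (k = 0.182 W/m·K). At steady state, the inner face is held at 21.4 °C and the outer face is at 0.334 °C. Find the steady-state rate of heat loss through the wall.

Q = 228 W

Treat each layer as a resistance in series:
  R_beech = L/(kA) = 0.0633/(0.165·15.9) = 0.02413 K/W
  R_plywood = L/(kA) = 0.0618/(0.113·15.9) = 0.03440 K/W
  R_beech = L/(kA) = 0.0552/(0.147·15.9) = 0.02362 K/W
  R_beech = L/(kA) = 0.0293/(0.182·15.9) = 0.01013 K/W
ΣR = 0.02413 + 0.03440 + 0.02362 + 0.01013 = 0.09228 K/W
Q = ΔT/ΣR = (21.4 °C − 0.334 °C)/0.09228 = 228 W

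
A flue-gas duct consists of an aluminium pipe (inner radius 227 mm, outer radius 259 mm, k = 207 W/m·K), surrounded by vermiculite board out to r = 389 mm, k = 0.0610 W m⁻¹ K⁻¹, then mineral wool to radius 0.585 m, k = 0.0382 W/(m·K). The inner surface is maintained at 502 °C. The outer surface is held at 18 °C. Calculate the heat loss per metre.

Series thermal resistances, inner to outer:
  R'_aluminium = ln(0.259/0.227)/(2πk) = 0.1319/(2π·207) = 1.014×10^-4 m·K/W
  R'_vermiculite board = ln(0.389/0.259)/(2πk) = 0.4068/(2π·0.0610) = 1.061 m·K/W
  R'_mineral wool = ln(0.585/0.389)/(2πk) = 0.4080/(2π·0.0382) = 1.700 m·K/W
ΣR = 1.014×10^-4 + 1.061 + 1.700 = 2.761 m·K/W
Q' = ΔT/ΣR = (502 °C − 18 °C)/2.761 = 175 W/m

Q' = 175 W/m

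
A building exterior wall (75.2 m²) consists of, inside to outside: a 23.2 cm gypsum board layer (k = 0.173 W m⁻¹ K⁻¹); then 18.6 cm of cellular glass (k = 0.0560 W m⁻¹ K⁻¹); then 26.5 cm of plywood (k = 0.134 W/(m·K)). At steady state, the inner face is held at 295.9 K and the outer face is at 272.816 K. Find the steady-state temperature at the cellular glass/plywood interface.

T = 279.69 K

Series thermal resistances, inner to outer:
  R_gypsum board = L/(kA) = 0.232/(0.173·75.2) = 0.01783 K/W
  R_cellular glass = L/(kA) = 0.186/(0.0560·75.2) = 0.04417 K/W
  R_plywood = L/(kA) = 0.265/(0.134·75.2) = 0.02630 K/W
ΣR = 0.01783 + 0.04417 + 0.02630 = 0.08830 K/W
Q = ΔT/ΣR = (295.9 K − 272.816 K)/0.08830 = 261.4 W
From the inner boundary to the cellular glass/plywood interface, ΣR_partial = 0.06200 K/W.
T_interface = T_in − Q·ΣR_partial = 295.9 K − (261.4)(0.06200) = 279.69 K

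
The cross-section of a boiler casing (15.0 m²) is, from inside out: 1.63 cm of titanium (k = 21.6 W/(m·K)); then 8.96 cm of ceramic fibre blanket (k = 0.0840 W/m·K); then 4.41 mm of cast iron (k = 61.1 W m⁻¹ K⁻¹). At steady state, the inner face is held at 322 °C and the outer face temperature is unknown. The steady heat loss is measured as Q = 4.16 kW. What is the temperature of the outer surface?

Series resistances:
  R_titanium = L/(kA) = 0.0163/(21.6·15.0) = 5.031×10^-5 K/W
  R_ceramic fibre blanket = L/(kA) = 0.0896/(0.0840·15.0) = 0.07111 K/W
  R_cast iron = L/(kA) = 0.00441/(61.1·15.0) = 4.812×10^-6 K/W
ΣR = 0.07117 K/W
ΔT = Q·ΣR = 4160 × 0.07117 = 296.1 K
Heat flows outward, so T_out = T_in − ΔT = 322 − 296.1 = 25.9 °C

T_out = 25.9 °C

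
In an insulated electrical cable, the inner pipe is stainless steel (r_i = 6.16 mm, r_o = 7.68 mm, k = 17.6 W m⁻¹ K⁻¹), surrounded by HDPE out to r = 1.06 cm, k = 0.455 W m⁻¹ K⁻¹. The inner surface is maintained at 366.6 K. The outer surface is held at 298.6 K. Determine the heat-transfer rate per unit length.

Treat each layer as a resistance in series:
  R'_stainless steel = ln(0.00768/0.00616)/(2πk) = 0.2205/(2π·17.6) = 0.001994 m·K/W
  R'_HDPE = ln(0.0106/0.00768)/(2πk) = 0.3222/(2π·0.455) = 0.1127 m·K/W
ΣR = 0.001994 + 0.1127 = 0.1147 m·K/W
Q' = ΔT/ΣR = (366.6 K − 298.6 K)/0.1147 = 593 W/m

Q' = 593 W/m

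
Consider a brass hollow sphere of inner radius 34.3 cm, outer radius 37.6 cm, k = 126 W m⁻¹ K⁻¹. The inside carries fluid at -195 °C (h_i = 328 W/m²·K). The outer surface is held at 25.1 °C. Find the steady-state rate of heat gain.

Series thermal resistances, inner to outer:
  R_conv,in = 1/(4πr²h) = 1/(4π·0.343²·328) = 0.002062 K/W
  R_brass = (1/0.343 − 1/0.376)/(4πk) = 0.2559/(4π·126) = 1.616×10^-4 K/W
ΣR = 0.002062 + 1.616×10^-4 = 0.002224 K/W
Q = ΔT/ΣR = (-195 °C − 25.1 °C)/0.002224 = -99000 W
(Negative Q ⇒ heat flows inward; heat gain = 99000 W.)

Q = 99.0 kW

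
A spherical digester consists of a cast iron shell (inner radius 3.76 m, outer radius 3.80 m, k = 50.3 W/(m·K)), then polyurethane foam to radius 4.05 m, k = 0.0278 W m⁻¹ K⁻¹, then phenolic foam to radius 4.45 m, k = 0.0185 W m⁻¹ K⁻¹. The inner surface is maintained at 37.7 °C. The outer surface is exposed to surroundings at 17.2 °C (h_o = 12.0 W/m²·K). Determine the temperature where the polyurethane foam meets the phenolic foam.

T = 31.0 °C

Resistance network (inner→outer):
  R_cast iron = (1/3.76 − 1/3.80)/(4πk) = 0.002800/(4π·50.3) = 4.429×10^-6 K/W
  R_polyurethane foam = (1/3.80 − 1/4.05)/(4πk) = 0.01624/(4π·0.0278) = 0.04650 K/W
  R_phenolic foam = (1/4.05 − 1/4.45)/(4πk) = 0.02219/(4π·0.0185) = 0.09547 K/W
  R_conv,out = 1/(4πr²h) = 1/(4π·4.45²·12.0) = 3.349×10^-4 K/W
ΣR = 4.429×10^-6 + 0.04650 + 0.09547 + 3.349×10^-4 = 0.1423 K/W
Q = ΔT/ΣR = (37.7 °C − 17.2 °C)/0.1423 = 144.1 W
From the inner boundary to the polyurethane foam/phenolic foam interface, ΣR_partial = 0.04650 K/W.
T_interface = T_in − Q·ΣR_partial = 37.7 °C − (144.1)(0.04650) = 31.0 °C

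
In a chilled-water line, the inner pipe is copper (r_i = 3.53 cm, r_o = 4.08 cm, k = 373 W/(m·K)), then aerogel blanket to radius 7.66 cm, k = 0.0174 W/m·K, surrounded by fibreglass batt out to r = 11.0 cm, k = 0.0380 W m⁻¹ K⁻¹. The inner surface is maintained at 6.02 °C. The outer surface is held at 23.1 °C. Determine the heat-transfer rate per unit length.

Q' = 2.35 W/m

Series thermal resistances, inner to outer:
  R'_copper = ln(0.0408/0.0353)/(2πk) = 0.1448/(2π·373) = 6.178×10^-5 m·K/W
  R'_aerogel blanket = ln(0.0766/0.0408)/(2πk) = 0.6299/(2π·0.0174) = 5.762 m·K/W
  R'_fibreglass batt = ln(0.110/0.0766)/(2πk) = 0.3619/(2π·0.0380) = 1.516 m·K/W
ΣR = 6.178×10^-5 + 5.762 + 1.516 = 7.278 m·K/W
Q' = ΔT/ΣR = (6.02 °C − 23.1 °C)/7.278 = -2.35 W/m
(Negative Q' ⇒ heat flows inward; heat gain = 2.35 W/m.)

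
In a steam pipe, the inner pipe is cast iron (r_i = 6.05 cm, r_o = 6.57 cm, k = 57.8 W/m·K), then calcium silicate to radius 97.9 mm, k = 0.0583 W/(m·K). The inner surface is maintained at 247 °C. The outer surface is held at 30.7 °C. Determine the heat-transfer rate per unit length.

Series thermal resistances, inner to outer:
  R'_cast iron = ln(0.0657/0.0605)/(2πk) = 0.08246/(2π·57.8) = 2.270×10^-4 m·K/W
  R'_calcium silicate = ln(0.0979/0.0657)/(2πk) = 0.3988/(2π·0.0583) = 1.089 m·K/W
ΣR = 2.270×10^-4 + 1.089 = 1.089 m·K/W
Q' = ΔT/ΣR = (247 °C − 30.7 °C)/1.089 = 199 W/m

Q' = 199 W/m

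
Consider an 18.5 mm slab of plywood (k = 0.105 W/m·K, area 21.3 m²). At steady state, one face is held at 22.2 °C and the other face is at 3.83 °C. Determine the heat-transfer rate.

Q = 2.22 kW

Q = kA·ΔT/L = 0.105 × 21.3 × |22.2 °C − 3.83 °C| / 0.0185 = 2220 W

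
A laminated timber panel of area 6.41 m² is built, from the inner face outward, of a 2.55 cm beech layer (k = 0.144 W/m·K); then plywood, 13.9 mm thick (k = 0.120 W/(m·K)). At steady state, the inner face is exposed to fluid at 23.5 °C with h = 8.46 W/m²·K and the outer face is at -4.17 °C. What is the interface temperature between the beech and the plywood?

Series thermal resistances, inner to outer:
  R_conv,in = 1/(hA) = 1/(8.46·6.41) = 0.01844 K/W
  R_beech = L/(kA) = 0.0255/(0.144·6.41) = 0.02763 K/W
  R_plywood = L/(kA) = 0.0139/(0.120·6.41) = 0.01807 K/W
ΣR = 0.01844 + 0.02763 + 0.01807 = 0.06414 K/W
Q = ΔT/ΣR = (23.5 °C − -4.17 °C)/0.06414 = 431.4 W
From the inner boundary to the beech/plywood interface, ΣR_partial = 0.04607 K/W.
T_interface = T_in − Q·ΣR_partial = 23.5 °C − (431.4)(0.04607) = 3.63 °C

T = 3.63 °C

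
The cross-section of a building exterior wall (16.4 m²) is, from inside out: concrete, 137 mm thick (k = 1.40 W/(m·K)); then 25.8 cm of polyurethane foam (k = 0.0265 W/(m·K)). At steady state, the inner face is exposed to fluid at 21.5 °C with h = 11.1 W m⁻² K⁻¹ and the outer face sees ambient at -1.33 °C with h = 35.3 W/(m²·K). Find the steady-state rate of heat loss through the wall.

Series thermal resistances, inner to outer:
  R_conv,in = 1/(hA) = 1/(11.1·16.4) = 0.005493 K/W
  R_concrete = L/(kA) = 0.137/(1.40·16.4) = 0.005967 K/W
  R_polyurethane foam = L/(kA) = 0.258/(0.0265·16.4) = 0.5936 K/W
  R_conv,out = 1/(hA) = 1/(35.3·16.4) = 0.001727 K/W
ΣR = 0.005493 + 0.005967 + 0.5936 + 0.001727 = 0.6068 K/W
Q = ΔT/ΣR = (21.5 °C − -1.33 °C)/0.6068 = 37.6 W

Q = 37.6 W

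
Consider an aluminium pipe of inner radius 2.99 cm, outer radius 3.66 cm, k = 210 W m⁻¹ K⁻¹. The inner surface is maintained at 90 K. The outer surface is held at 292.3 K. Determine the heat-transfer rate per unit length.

Q' = 1320 kW/m

Q' = 2πk·ΔT/ln(r₂/r₁) = 2π × 210 × 202.3 / ln(0.0366/0.0299) = 1.32×10^6 W/m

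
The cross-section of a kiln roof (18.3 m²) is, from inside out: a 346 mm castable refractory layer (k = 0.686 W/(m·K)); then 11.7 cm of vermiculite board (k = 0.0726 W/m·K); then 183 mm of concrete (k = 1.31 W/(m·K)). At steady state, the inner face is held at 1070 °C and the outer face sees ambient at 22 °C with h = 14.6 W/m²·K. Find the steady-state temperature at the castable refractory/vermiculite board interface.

Series thermal resistances, inner to outer:
  R_castable refractory = L/(kA) = 0.346/(0.686·18.3) = 0.02756 K/W
  R_vermiculite board = L/(kA) = 0.117/(0.0726·18.3) = 0.08806 K/W
  R_concrete = L/(kA) = 0.183/(1.31·18.3) = 0.007634 K/W
  R_conv,out = 1/(hA) = 1/(14.6·18.3) = 0.003743 K/W
ΣR = 0.02756 + 0.08806 + 0.007634 + 0.003743 = 0.1270 K/W
Q = ΔT/ΣR = (1070 °C − 22 °C)/0.1270 = 8252 W
From the inner boundary to the castable refractory/vermiculite board interface, ΣR_partial = 0.02756 K/W.
T_interface = T_in − Q·ΣR_partial = 1070 °C − (8252)(0.02756) = 843 °C

T = 843 °C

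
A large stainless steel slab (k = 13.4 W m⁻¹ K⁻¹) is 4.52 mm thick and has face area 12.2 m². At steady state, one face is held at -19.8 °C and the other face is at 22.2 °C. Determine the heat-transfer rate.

Q = 1520 kW

Q = kA·ΔT/L = 13.4 × 12.2 × |-19.8 °C − 22.2 °C| / 0.00452 = 1.52×10^6 W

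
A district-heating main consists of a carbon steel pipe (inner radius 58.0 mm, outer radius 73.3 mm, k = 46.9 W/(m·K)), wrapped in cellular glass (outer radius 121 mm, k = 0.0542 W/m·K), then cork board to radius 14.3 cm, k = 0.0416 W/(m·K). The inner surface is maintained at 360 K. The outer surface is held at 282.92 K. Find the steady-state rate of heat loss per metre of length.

Series thermal resistances, inner to outer:
  R'_carbon steel = ln(0.0733/0.0580)/(2πk) = 0.2341/(2π·46.9) = 7.945×10^-4 m·K/W
  R'_cellular glass = ln(0.121/0.0733)/(2πk) = 0.5012/(2π·0.0542) = 1.472 m·K/W
  R'_cork board = ln(0.143/0.121)/(2πk) = 0.1671/(2π·0.0416) = 0.6391 m·K/W
ΣR = 7.945×10^-4 + 1.472 + 0.6391 = 2.112 m·K/W
Q' = ΔT/ΣR = (360 K − 282.92 K)/2.112 = 36.5 W/m

Q' = 36.5 W/m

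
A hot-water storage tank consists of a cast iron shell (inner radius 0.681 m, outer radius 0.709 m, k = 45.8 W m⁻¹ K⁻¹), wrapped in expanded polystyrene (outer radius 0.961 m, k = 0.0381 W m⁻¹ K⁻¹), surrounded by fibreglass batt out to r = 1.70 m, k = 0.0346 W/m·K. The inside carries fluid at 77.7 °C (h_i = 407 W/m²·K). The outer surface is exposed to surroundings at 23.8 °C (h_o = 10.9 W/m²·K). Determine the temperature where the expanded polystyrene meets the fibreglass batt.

T = 54.8 °C

Treat each layer as a resistance in series:
  R_conv,in = 1/(4πr²h) = 1/(4π·0.681²·407) = 4.216×10^-4 K/W
  R_cast iron = (1/0.681 − 1/0.709)/(4πk) = 0.05799/(4π·45.8) = 1.008×10^-4 K/W
  R_expanded polystyrene = (1/0.709 − 1/0.961)/(4πk) = 0.3699/(4π·0.0381) = 0.7725 K/W
  R_fibreglass batt = (1/0.961 − 1/1.70)/(4πk) = 0.4523/(4π·0.0346) = 1.040 K/W
  R_conv,out = 1/(4πr²h) = 1/(4π·1.70²·10.9) = 0.002526 K/W
ΣR = 4.216×10^-4 + 1.008×10^-4 + 0.7725 + 1.040 + 0.002526 = 1.816 K/W
Q = ΔT/ΣR = (77.7 °C − 23.8 °C)/1.816 = 29.68 W
From the inner boundary to the expanded polystyrene/fibreglass batt interface, ΣR_partial = 0.7730 K/W.
T_interface = T_in − Q·ΣR_partial = 77.7 °C − (29.68)(0.7730) = 54.8 °C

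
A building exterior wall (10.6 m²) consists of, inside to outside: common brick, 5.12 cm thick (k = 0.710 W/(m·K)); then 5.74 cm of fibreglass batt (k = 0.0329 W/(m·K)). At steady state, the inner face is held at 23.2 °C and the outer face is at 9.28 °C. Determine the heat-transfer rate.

Q = 81.2 W

Resistance network (inner→outer):
  R_common brick = L/(kA) = 0.0512/(0.710·10.6) = 0.006803 K/W
  R_fibreglass batt = L/(kA) = 0.0574/(0.0329·10.6) = 0.1646 K/W
ΣR = 0.006803 + 0.1646 = 0.1714 K/W
Q = ΔT/ΣR = (23.2 °C − 9.28 °C)/0.1714 = 81.2 W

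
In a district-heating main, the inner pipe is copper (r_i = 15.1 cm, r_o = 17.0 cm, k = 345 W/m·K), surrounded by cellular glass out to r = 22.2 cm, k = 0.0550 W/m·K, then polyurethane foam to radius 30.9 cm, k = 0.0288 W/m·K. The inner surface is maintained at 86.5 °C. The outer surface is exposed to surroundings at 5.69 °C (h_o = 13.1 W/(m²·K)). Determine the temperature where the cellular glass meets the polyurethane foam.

T = 62.8 °C

Resistance network (inner→outer):
  R'_copper = ln(0.170/0.151)/(2πk) = 0.1185/(2π·345) = 5.467×10^-5 m·K/W
  R'_cellular glass = ln(0.222/0.170)/(2πk) = 0.2669/(2π·0.0550) = 0.7723 m·K/W
  R'_polyurethane foam = ln(0.309/0.222)/(2πk) = 0.3307/(2π·0.0288) = 1.827 m·K/W
  R'_conv,out = 1/(2πr h) = 1/(2π·0.309·13.1) = 0.03932 m·K/W
ΣR = 5.467×10^-5 + 0.7723 + 1.827 + 0.03932 = 2.639 m·K/W
Q' = ΔT/ΣR = (86.5 °C − 5.69 °C)/2.639 = 30.62 W/m
From the inner boundary to the cellular glass/polyurethane foam interface, ΣR_partial = 0.7724 m·K/W.
T_interface = T_in − Q'·ΣR_partial = 86.5 °C − (30.62)(0.7724) = 62.8 °C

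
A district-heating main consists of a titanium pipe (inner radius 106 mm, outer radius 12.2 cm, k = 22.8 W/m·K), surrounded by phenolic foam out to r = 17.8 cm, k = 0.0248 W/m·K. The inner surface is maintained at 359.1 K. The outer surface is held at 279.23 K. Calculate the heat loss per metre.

Treat each layer as a resistance in series:
  R'_titanium = ln(0.122/0.106)/(2πk) = 0.1406/(2π·22.8) = 9.813×10^-4 m·K/W
  R'_phenolic foam = ln(0.178/0.122)/(2πk) = 0.3778/(2π·0.0248) = 2.424 m·K/W
ΣR = 9.813×10^-4 + 2.424 = 2.425 m·K/W
Q' = ΔT/ΣR = (359.1 K − 279.23 K)/2.425 = 32.9 W/m

Q' = 32.9 W/m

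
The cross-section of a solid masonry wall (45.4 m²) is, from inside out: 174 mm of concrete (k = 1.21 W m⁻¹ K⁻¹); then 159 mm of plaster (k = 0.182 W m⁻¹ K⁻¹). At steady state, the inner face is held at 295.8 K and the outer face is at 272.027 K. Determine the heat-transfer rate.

Treat each layer as a resistance in series:
  R_concrete = L/(kA) = 0.174/(1.21·45.4) = 0.003167 K/W
  R_plaster = L/(kA) = 0.159/(0.182·45.4) = 0.01924 K/W
ΣR = 0.003167 + 0.01924 = 0.02241 K/W
Q = ΔT/ΣR = (295.8 K − 272.027 K)/0.02241 = 1060 W

Q = 1060 W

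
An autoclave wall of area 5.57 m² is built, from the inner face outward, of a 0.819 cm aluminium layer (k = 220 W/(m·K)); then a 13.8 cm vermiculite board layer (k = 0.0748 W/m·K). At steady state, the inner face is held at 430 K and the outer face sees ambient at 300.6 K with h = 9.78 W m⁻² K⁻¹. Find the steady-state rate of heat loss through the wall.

Treat each layer as a resistance in series:
  R_aluminium = L/(kA) = 0.00819/(220·5.57) = 6.684×10^-6 K/W
  R_vermiculite board = L/(kA) = 0.138/(0.0748·5.57) = 0.3312 K/W
  R_conv,out = 1/(hA) = 1/(9.78·5.57) = 0.01836 K/W
ΣR = 6.684×10^-6 + 0.3312 + 0.01836 = 0.3496 K/W
Q = ΔT/ΣR = (430 K − 300.6 K)/0.3496 = 370 W

Q = 370 W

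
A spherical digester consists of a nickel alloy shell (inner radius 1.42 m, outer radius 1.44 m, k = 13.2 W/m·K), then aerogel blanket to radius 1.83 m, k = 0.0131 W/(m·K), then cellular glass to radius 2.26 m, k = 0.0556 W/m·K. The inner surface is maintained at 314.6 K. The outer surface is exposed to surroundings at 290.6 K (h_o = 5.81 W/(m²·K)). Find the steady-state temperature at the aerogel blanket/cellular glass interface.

Series thermal resistances, inner to outer:
  R_nickel alloy = (1/1.42 − 1/1.44)/(4πk) = 0.009781/(4π·13.2) = 5.897×10^-5 K/W
  R_aerogel blanket = (1/1.44 − 1/1.83)/(4πk) = 0.1480/(4π·0.0131) = 0.8990 K/W
  R_cellular glass = (1/1.83 − 1/2.26)/(4πk) = 0.1040/(4π·0.0556) = 0.1488 K/W
  R_conv,out = 1/(4πr²h) = 1/(4π·2.26²·5.81) = 0.002682 K/W
ΣR = 5.897×10^-5 + 0.8990 + 0.1488 + 0.002682 = 1.051 K/W
Q = ΔT/ΣR = (314.6 K − 290.6 K)/1.051 = 22.84 W
From the inner boundary to the aerogel blanket/cellular glass interface, ΣR_partial = 0.8991 K/W.
T_interface = T_in − Q·ΣR_partial = 314.6 K − (22.84)(0.8991) = 294.1 K

T = 294.1 K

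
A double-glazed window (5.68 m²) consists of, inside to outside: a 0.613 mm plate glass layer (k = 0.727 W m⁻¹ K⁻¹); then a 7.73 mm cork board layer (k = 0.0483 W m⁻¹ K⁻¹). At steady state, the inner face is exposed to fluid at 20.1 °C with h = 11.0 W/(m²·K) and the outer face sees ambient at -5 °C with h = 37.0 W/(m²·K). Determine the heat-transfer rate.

Q = 511 W

Treat each layer as a resistance in series:
  R_conv,in = 1/(hA) = 1/(11.0·5.68) = 0.01601 K/W
  R_plate glass = L/(kA) = 6.13×10^-4/(0.727·5.68) = 1.484×10^-4 K/W
  R_cork board = L/(kA) = 0.00773/(0.0483·5.68) = 0.02818 K/W
  R_conv,out = 1/(hA) = 1/(37.0·5.68) = 0.004758 K/W
ΣR = 0.01601 + 1.484×10^-4 + 0.02818 + 0.004758 = 0.04910 K/W
Q = ΔT/ΣR = (20.1 °C − -5 °C)/0.04910 = 511 W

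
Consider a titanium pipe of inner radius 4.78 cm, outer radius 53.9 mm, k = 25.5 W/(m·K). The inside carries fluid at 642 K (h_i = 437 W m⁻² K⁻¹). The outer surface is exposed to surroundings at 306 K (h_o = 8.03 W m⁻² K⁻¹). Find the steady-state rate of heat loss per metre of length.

Q' = 893 W/m

Resistance network (inner→outer):
  R'_conv,in = 1/(2πr h) = 1/(2π·0.0478·437) = 0.007619 m·K/W
  R'_titanium = ln(0.0539/0.0478)/(2πk) = 0.1201/(2π·25.5) = 7.496×10^-4 m·K/W
  R'_conv,out = 1/(2πr h) = 1/(2π·0.0539·8.03) = 0.3677 m·K/W
ΣR = 0.007619 + 7.496×10^-4 + 0.3677 = 0.3761 m·K/W
Q' = ΔT/ΣR = (642 K − 306 K)/0.3761 = 893 W/m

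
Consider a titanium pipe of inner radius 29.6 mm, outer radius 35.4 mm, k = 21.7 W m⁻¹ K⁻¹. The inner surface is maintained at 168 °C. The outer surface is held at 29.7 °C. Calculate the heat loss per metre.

Q' = 2πk·ΔT/ln(r₂/r₁) = 2π × 21.7 × 138.3 / ln(0.0354/0.0296) = 1.05×10^5 W/m

Q' = 1.05×10^5 W/m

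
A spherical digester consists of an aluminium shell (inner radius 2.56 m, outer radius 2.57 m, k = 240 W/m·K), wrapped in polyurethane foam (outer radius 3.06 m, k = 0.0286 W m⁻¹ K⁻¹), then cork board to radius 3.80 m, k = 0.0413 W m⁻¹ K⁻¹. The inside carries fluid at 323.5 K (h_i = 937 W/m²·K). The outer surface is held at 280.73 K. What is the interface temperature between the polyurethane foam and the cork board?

T = 298.4 K

Resistance network (inner→outer):
  R_conv,in = 1/(4πr²h) = 1/(4π·2.56²·937) = 1.296×10^-5 K/W
  R_aluminium = (1/2.56 − 1/2.57)/(4πk) = 0.001520/(4π·240) = 5.040×10^-7 K/W
  R_polyurethane foam = (1/2.57 − 1/3.06)/(4πk) = 0.06231/(4π·0.0286) = 0.1734 K/W
  R_cork board = (1/3.06 − 1/3.80)/(4πk) = 0.06364/(4π·0.0413) = 0.1226 K/W
ΣR = 1.296×10^-5 + 5.040×10^-7 + 0.1734 + 0.1226 = 0.2960 K/W
Q = ΔT/ΣR = (323.5 K − 280.73 K)/0.2960 = 144.5 W
From the inner boundary to the polyurethane foam/cork board interface, ΣR_partial = 0.1734 K/W.
T_interface = T_in − Q·ΣR_partial = 323.5 K − (144.5)(0.1734) = 298.4 K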